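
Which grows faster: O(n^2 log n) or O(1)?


constant grows slower than n^2 log n
O(1) is asymptotically smaller; O(n^2 log n) grows faster


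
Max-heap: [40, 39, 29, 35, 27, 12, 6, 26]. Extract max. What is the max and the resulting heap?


Max = 40
Replace root with last, heapify down
Resulting heap: [39, 35, 29, 26, 27, 12, 6]


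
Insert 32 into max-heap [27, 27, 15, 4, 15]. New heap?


Append 32: [27, 27, 15, 4, 15, 32]
Bubble up: swap idx 5(32) with idx 2(15); swap idx 2(32) with idx 0(27)
Result: [32, 27, 27, 4, 15, 15]


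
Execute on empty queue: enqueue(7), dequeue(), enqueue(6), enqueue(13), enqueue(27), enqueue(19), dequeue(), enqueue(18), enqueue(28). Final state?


enqueue(7) -> [7]
dequeue() returns 7 -> []
enqueue(6) -> [6]
enqueue(13) -> [6, 13]
enqueue(27) -> [6, 13, 27]
enqueue(19) -> [6, 13, 27, 19]
dequeue() returns 6 -> [13, 27, 19]
enqueue(18) -> [13, 27, 19, 18]
enqueue(28) -> [13, 27, 19, 18, 28]
Final queue (front to back): [13, 27, 19, 18, 28]


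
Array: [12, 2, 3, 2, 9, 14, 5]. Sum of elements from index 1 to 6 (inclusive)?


Prefix sums: [0, 12, 14, 17, 19, 28, 42, 47]
Sum[1..6] = prefix[7] - prefix[1] = 47 - 12 = 35


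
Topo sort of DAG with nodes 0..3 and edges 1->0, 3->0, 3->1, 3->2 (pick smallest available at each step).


Kahn's algorithm, process smallest node first
Order: [3, 1, 0, 2]


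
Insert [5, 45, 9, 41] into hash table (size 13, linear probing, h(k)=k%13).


Insertions: 5->slot 5; 45->slot 6; 9->slot 9; 41->slot 2
Table: [None, None, 41, None, None, 5, 45, None, None, 9, None, None, None]


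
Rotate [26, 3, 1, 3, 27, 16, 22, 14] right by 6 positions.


Right rotate by 6: [1, 3, 27, 16, 22, 14, 26, 3]


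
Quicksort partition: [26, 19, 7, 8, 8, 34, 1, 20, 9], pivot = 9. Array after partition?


Elements <= 9 go left of pivot.
Result: [7, 8, 8, 1, 9, 34, 19, 20, 26], pivot at index 4


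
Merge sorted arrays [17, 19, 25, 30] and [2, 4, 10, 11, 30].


Compare heads, take smaller each step.
Merged: [2, 4, 10, 11, 17, 19, 25, 30, 30]


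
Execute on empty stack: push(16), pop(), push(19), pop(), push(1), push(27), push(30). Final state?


push(16) -> [16]
pop() returns 16 -> []
push(19) -> [19]
pop() returns 19 -> []
push(1) -> [1]
push(27) -> [1, 27]
push(30) -> [1, 27, 30]
Final stack (bottom to top): [1, 27, 30]


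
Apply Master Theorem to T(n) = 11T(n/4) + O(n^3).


a=11, b=4, c=3. log_4(11)=1.730 < c=3. Case 3: O(n^c) = O(n^3)
Complexity: O(n^3)


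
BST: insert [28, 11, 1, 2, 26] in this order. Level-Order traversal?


Root = 28; build tree by BST insertion.
Level-Order traversal: [28, 11, 1, 26, 2]


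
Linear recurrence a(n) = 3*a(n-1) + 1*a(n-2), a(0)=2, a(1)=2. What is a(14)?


Build bottom-up:
...a(12)=1217522, a(13)=4021202, a(14)=3*4021202+1*1217522=13281128


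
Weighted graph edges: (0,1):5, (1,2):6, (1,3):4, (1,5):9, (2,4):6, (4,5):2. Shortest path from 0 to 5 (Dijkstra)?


Dijkstra from 0:
Distances: {0: 0, 1: 5, 2: 11, 3: 9, 4: 16, 5: 14}
Shortest distance to 5 = 14, path = [0, 1, 5]


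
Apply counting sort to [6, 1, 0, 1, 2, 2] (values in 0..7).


Count array: [1, 2, 2, 0, 0, 0, 1, 0]
Reconstruct: [0, 1, 1, 2, 2, 6]


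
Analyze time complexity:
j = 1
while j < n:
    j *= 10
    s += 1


Per nesting level: O(log n) = O(log n)
Complexity: O(log n)


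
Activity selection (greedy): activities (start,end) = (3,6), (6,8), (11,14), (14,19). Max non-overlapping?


Greedy: pick earliest-ending, then skip overlaps.
Selected (4 activities): [(3, 6), (6, 8), (11, 14), (14, 19)]


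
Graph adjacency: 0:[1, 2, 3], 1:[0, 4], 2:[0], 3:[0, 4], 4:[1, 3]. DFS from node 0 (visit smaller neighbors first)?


DFS stack-based: start with [0]
Visit order: [0, 1, 4, 3, 2]


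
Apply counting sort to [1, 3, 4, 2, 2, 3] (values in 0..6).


Count array: [0, 1, 2, 2, 1, 0, 0]
Reconstruct: [1, 2, 2, 3, 3, 4]


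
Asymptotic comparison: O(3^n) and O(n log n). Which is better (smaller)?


linearithmic grows slower than exponential (base 3)
O(n log n) is asymptotically smaller; O(3^n) grows faster


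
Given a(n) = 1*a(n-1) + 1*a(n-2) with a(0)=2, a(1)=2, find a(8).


Build bottom-up:
...a(6)=26, a(7)=42, a(8)=1*42+1*26=68


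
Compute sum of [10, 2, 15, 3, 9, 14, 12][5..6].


Prefix sums: [0, 10, 12, 27, 30, 39, 53, 65]
Sum[5..6] = prefix[7] - prefix[5] = 65 - 39 = 26


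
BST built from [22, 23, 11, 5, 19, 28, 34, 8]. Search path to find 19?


BST root = 22
Search for 19: compare at each node
Path: [22, 11, 19]


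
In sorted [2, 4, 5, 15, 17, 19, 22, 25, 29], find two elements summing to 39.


Two pointers: lo=0, hi=8
Found pair: (17, 22) summing to 39


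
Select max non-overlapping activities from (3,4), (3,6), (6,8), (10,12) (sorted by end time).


Greedy: pick earliest-ending, then skip overlaps.
Selected (3 activities): [(3, 4), (6, 8), (10, 12)]


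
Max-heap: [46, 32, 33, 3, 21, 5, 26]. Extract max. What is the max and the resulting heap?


Max = 46
Replace root with last, heapify down
Resulting heap: [33, 32, 26, 3, 21, 5]


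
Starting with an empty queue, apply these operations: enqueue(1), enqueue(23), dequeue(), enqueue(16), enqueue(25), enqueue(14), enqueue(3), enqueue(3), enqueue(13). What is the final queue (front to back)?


enqueue(1) -> [1]
enqueue(23) -> [1, 23]
dequeue() returns 1 -> [23]
enqueue(16) -> [23, 16]
enqueue(25) -> [23, 16, 25]
enqueue(14) -> [23, 16, 25, 14]
enqueue(3) -> [23, 16, 25, 14, 3]
enqueue(3) -> [23, 16, 25, 14, 3, 3]
enqueue(13) -> [23, 16, 25, 14, 3, 3, 13]
Final queue (front to back): [23, 16, 25, 14, 3, 3, 13]


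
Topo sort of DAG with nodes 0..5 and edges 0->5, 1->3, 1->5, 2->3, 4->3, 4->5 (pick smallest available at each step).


Kahn's algorithm, process smallest node first
Order: [0, 1, 2, 4, 3, 5]


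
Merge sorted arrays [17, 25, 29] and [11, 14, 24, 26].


Compare heads, take smaller each step.
Merged: [11, 14, 17, 24, 25, 26, 29]


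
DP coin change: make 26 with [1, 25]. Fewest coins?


dp[0]=0; dp[i]=1+min(dp[i-c] for c in coins)
...dp[21]=21, dp[22]=22, dp[23]=23, dp[24]=24, dp[25]=1, dp[26]=2
Minimum coins for 26 = 2


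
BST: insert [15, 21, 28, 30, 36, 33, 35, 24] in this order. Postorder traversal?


Root = 15; build tree by BST insertion.
Postorder traversal: [24, 35, 33, 36, 30, 28, 21, 15]


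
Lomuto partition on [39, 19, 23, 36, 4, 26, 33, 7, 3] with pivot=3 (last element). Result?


Elements <= 3 go left of pivot.
Result: [3, 19, 23, 36, 4, 26, 33, 7, 39], pivot at index 0


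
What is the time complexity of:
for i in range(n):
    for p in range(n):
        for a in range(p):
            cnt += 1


Per nesting level: O(n) * O(n) * O(n) [triangular over p] = O(n^3)
Complexity: O(n^3)


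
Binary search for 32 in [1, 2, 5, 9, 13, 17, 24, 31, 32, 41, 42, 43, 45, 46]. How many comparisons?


Search for 32:
[0,13] mid=6 arr[6]=24
[7,13] mid=10 arr[10]=42
[7,9] mid=8 arr[8]=32
Total: 3 comparisons


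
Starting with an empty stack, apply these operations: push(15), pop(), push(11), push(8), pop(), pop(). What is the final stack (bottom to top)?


push(15) -> [15]
pop() returns 15 -> []
push(11) -> [11]
push(8) -> [11, 8]
pop() returns 8 -> [11]
pop() returns 11 -> []
Final stack (bottom to top): []


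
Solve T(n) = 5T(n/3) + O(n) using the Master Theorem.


a=5, b=3, c=1. log_3(5)=1.465 > c=1. Case 1: O(n^log_b(a)) = O(n^1.465)
Complexity: O(n^1.465)


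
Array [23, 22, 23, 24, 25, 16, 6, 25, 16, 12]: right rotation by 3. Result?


Right rotate by 3: [25, 16, 12, 23, 22, 23, 24, 25, 16, 6]


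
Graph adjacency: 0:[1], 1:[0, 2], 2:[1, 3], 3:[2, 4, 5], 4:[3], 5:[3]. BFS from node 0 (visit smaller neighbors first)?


BFS queue: start with [0]
Visit order: [0, 1, 2, 3, 4, 5]


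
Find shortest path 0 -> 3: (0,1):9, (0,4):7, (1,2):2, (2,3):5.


Dijkstra from 0:
Distances: {0: 0, 1: 9, 2: 11, 3: 16, 4: 7}
Shortest distance to 3 = 16, path = [0, 1, 2, 3]


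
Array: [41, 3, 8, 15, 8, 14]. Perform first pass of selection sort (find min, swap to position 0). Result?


After one pass: [3, 41, 8, 15, 8, 14]


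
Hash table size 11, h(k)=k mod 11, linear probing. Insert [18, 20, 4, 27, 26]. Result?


Insertions: 18->slot 7; 20->slot 9; 4->slot 4; 27->slot 5; 26->slot 6
Table: [None, None, None, None, 4, 27, 26, 18, None, 20, None]


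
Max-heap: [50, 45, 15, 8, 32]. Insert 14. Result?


Append 14: [50, 45, 15, 8, 32, 14]
Bubble up: no swaps needed
Result: [50, 45, 15, 8, 32, 14]


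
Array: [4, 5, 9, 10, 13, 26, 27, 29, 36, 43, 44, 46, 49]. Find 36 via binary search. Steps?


Search for 36:
[0,12] mid=6 arr[6]=27
[7,12] mid=9 arr[9]=43
[7,8] mid=7 arr[7]=29
[8,8] mid=8 arr[8]=36
Total: 4 comparisons


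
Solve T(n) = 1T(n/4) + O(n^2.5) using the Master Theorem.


a=1, b=4, c=2.5. log_4(1)=0 < c=2.5. Case 3: O(n^c) = O(n^2.500)
Complexity: O(n^2.500)


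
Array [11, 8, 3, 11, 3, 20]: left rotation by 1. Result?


Left rotate by 1: [8, 3, 11, 3, 20, 11]


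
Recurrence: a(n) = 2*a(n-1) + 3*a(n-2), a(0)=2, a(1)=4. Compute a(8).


Build bottom-up:
...a(6)=1094, a(7)=3280, a(8)=2*3280+3*1094=9842


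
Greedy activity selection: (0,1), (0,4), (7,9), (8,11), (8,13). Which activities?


Greedy: pick earliest-ending, then skip overlaps.
Selected (2 activities): [(0, 1), (7, 9)]


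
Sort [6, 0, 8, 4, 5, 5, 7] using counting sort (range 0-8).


Count array: [1, 0, 0, 0, 1, 2, 1, 1, 1]
Reconstruct: [0, 4, 5, 5, 6, 7, 8]


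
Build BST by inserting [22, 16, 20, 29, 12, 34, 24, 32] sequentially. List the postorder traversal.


Root = 22; build tree by BST insertion.
Postorder traversal: [12, 20, 16, 24, 32, 34, 29, 22]


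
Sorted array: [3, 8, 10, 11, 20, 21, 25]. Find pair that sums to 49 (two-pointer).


Two pointers: lo=0, hi=6
No pair sums to 49


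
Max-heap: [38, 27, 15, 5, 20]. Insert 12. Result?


Append 12: [38, 27, 15, 5, 20, 12]
Bubble up: no swaps needed
Result: [38, 27, 15, 5, 20, 12]


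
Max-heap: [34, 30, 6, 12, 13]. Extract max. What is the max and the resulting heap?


Max = 34
Replace root with last, heapify down
Resulting heap: [30, 13, 6, 12]


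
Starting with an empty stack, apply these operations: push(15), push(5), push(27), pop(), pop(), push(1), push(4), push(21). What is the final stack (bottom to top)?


push(15) -> [15]
push(5) -> [15, 5]
push(27) -> [15, 5, 27]
pop() returns 27 -> [15, 5]
pop() returns 5 -> [15]
push(1) -> [15, 1]
push(4) -> [15, 1, 4]
push(21) -> [15, 1, 4, 21]
Final stack (bottom to top): [15, 1, 4, 21]


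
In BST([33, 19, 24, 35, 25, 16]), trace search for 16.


BST root = 33
Search for 16: compare at each node
Path: [33, 19, 16]


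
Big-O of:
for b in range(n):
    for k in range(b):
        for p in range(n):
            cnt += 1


Per nesting level: O(n) * O(n) [triangular over b] * O(n) = O(n^3)
Complexity: O(n^3)


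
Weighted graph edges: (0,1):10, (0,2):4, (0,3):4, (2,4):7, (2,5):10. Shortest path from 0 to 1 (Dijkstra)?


Dijkstra from 0:
Distances: {0: 0, 1: 10, 2: 4, 3: 4, 4: 11, 5: 14}
Shortest distance to 1 = 10, path = [0, 1]


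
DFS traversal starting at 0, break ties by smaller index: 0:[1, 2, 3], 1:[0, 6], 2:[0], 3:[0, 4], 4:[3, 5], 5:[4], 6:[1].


DFS stack-based: start with [0]
Visit order: [0, 1, 6, 2, 3, 4, 5]


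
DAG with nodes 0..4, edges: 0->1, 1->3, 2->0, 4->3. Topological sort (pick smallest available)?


Kahn's algorithm, process smallest node first
Order: [2, 0, 1, 4, 3]


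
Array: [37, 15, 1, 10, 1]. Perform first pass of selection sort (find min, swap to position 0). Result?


After one pass: [1, 15, 37, 10, 1]


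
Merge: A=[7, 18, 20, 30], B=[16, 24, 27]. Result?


Compare heads, take smaller each step.
Merged: [7, 16, 18, 20, 24, 27, 30]


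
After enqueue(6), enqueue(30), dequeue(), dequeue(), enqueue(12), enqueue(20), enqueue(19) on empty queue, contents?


enqueue(6) -> [6]
enqueue(30) -> [6, 30]
dequeue() returns 6 -> [30]
dequeue() returns 30 -> []
enqueue(12) -> [12]
enqueue(20) -> [12, 20]
enqueue(19) -> [12, 20, 19]
Final queue (front to back): [12, 20, 19]


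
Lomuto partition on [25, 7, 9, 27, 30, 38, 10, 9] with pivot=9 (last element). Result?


Elements <= 9 go left of pivot.
Result: [7, 9, 9, 27, 30, 38, 10, 25], pivot at index 2


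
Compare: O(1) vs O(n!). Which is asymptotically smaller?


constant grows slower than factorial
O(1) is asymptotically smaller; O(n!) grows faster


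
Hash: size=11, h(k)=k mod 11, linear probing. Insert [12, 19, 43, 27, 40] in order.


Insertions: 12->slot 1; 19->slot 8; 43->slot 10; 27->slot 5; 40->slot 7
Table: [None, 12, None, None, None, 27, None, 40, 19, None, 43]


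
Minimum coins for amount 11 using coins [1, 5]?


dp[0]=0; dp[i]=1+min(dp[i-c] for c in coins)
...dp[6]=2, dp[7]=3, dp[8]=4, dp[9]=5, dp[10]=2, dp[11]=3
Minimum coins for 11 = 3


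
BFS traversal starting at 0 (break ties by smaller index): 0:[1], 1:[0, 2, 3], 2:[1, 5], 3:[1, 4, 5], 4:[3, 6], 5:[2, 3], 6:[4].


BFS queue: start with [0]
Visit order: [0, 1, 2, 3, 5, 4, 6]


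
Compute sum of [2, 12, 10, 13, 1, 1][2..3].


Prefix sums: [0, 2, 14, 24, 37, 38, 39]
Sum[2..3] = prefix[4] - prefix[2] = 37 - 14 = 23


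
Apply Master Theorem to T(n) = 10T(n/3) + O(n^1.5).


a=10, b=3, c=1.5. log_3(10)=2.096 > c=1.5. Case 1: O(n^log_b(a)) = O(n^2.096)
Complexity: O(n^2.096)


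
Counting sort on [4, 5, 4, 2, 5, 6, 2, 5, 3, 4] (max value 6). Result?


Count array: [0, 0, 2, 1, 3, 3, 1]
Reconstruct: [2, 2, 3, 4, 4, 4, 5, 5, 5, 6]


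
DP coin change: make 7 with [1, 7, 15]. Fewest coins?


dp[0]=0; dp[i]=1+min(dp[i-c] for c in coins)
...dp[2]=2, dp[3]=3, dp[4]=4, dp[5]=5, dp[6]=6, dp[7]=1
Minimum coins for 7 = 1


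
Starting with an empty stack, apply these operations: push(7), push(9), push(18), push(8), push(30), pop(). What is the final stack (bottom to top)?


push(7) -> [7]
push(9) -> [7, 9]
push(18) -> [7, 9, 18]
push(8) -> [7, 9, 18, 8]
push(30) -> [7, 9, 18, 8, 30]
pop() returns 30 -> [7, 9, 18, 8]
Final stack (bottom to top): [7, 9, 18, 8]


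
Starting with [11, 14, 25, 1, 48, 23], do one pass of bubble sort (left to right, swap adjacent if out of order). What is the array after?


After one pass: [11, 14, 1, 25, 23, 48]


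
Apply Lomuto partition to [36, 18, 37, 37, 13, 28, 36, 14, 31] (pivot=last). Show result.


Elements <= 31 go left of pivot.
Result: [18, 13, 28, 14, 31, 37, 36, 37, 36], pivot at index 4


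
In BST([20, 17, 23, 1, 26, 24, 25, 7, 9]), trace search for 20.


BST root = 20
Search for 20: compare at each node
Path: [20]


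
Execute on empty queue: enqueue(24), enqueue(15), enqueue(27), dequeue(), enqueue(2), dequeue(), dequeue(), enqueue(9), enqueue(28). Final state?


enqueue(24) -> [24]
enqueue(15) -> [24, 15]
enqueue(27) -> [24, 15, 27]
dequeue() returns 24 -> [15, 27]
enqueue(2) -> [15, 27, 2]
dequeue() returns 15 -> [27, 2]
dequeue() returns 27 -> [2]
enqueue(9) -> [2, 9]
enqueue(28) -> [2, 9, 28]
Final queue (front to back): [2, 9, 28]


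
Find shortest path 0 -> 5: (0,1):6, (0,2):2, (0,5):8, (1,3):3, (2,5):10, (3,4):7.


Dijkstra from 0:
Distances: {0: 0, 1: 6, 2: 2, 3: 9, 4: 16, 5: 8}
Shortest distance to 5 = 8, path = [0, 5]


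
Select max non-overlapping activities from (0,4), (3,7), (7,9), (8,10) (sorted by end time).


Greedy: pick earliest-ending, then skip overlaps.
Selected (2 activities): [(0, 4), (7, 9)]


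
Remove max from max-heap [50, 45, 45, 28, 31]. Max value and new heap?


Max = 50
Replace root with last, heapify down
Resulting heap: [45, 31, 45, 28]


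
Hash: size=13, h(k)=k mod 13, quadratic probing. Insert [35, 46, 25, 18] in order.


Insertions: 35->slot 9; 46->slot 7; 25->slot 12; 18->slot 5
Table: [None, None, None, None, None, 18, None, 46, None, 35, None, None, 25]


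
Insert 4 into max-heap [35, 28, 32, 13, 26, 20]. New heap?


Append 4: [35, 28, 32, 13, 26, 20, 4]
Bubble up: no swaps needed
Result: [35, 28, 32, 13, 26, 20, 4]


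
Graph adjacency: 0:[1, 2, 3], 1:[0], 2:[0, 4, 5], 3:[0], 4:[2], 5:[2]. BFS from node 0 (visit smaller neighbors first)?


BFS queue: start with [0]
Visit order: [0, 1, 2, 3, 4, 5]


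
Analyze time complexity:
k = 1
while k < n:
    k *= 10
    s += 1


Per nesting level: O(log n) = O(log n)
Complexity: O(log n)


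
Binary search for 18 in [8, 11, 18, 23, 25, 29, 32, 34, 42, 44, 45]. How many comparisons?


Search for 18:
[0,10] mid=5 arr[5]=29
[0,4] mid=2 arr[2]=18
Total: 2 comparisons


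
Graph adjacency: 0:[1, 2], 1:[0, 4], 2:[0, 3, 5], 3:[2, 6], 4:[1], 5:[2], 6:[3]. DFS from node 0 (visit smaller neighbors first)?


DFS stack-based: start with [0]
Visit order: [0, 1, 4, 2, 3, 6, 5]


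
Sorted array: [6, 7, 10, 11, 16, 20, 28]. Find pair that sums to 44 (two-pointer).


Two pointers: lo=0, hi=6
Found pair: (16, 28) summing to 44


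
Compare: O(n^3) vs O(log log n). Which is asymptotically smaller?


double-logarithmic grows slower than cubic
O(log log n) is asymptotically smaller; O(n^3) grows faster


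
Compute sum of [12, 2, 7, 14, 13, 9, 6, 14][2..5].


Prefix sums: [0, 12, 14, 21, 35, 48, 57, 63, 77]
Sum[2..5] = prefix[6] - prefix[2] = 57 - 14 = 43


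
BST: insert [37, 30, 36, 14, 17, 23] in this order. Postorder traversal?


Root = 37; build tree by BST insertion.
Postorder traversal: [23, 17, 14, 36, 30, 37]


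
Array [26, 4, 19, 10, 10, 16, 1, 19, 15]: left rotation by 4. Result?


Left rotate by 4: [10, 16, 1, 19, 15, 26, 4, 19, 10]


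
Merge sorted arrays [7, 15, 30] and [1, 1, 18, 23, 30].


Compare heads, take smaller each step.
Merged: [1, 1, 7, 15, 18, 23, 30, 30]


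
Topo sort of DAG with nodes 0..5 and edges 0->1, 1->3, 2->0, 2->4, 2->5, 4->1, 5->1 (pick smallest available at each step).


Kahn's algorithm, process smallest node first
Order: [2, 0, 4, 5, 1, 3]


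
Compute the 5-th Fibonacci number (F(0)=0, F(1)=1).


F(n)=F(n-1)+F(n-2)
...F(3)=2, F(4)=3, F(5)=5


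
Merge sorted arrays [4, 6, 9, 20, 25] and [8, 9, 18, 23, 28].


Compare heads, take smaller each step.
Merged: [4, 6, 8, 9, 9, 18, 20, 23, 25, 28]


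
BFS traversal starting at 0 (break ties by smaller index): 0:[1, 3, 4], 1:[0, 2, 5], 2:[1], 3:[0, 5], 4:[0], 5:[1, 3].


BFS queue: start with [0]
Visit order: [0, 1, 3, 4, 2, 5]


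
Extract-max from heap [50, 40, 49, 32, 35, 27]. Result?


Max = 50
Replace root with last, heapify down
Resulting heap: [49, 40, 27, 32, 35]


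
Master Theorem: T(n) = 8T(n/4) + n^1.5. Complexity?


a=8, b=4, c=1.5. log_4(8)=1.5 = c=1.5. Case 2: O(n^c log n) = O(n^1.500 log n)
Complexity: O(n^1.500 log n)


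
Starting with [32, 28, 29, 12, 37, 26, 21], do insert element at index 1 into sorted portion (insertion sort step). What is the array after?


After one pass: [28, 32, 29, 12, 37, 26, 21]


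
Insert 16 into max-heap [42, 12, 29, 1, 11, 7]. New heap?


Append 16: [42, 12, 29, 1, 11, 7, 16]
Bubble up: no swaps needed
Result: [42, 12, 29, 1, 11, 7, 16]


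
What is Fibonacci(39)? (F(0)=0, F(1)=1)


F(n)=F(n-1)+F(n-2)
...F(37)=24157817, F(38)=39088169, F(39)=63245986


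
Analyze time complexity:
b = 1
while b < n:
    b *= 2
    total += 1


Per nesting level: O(log n) = O(log n)
Complexity: O(log n)


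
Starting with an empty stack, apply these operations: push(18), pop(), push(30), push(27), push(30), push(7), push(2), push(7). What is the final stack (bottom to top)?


push(18) -> [18]
pop() returns 18 -> []
push(30) -> [30]
push(27) -> [30, 27]
push(30) -> [30, 27, 30]
push(7) -> [30, 27, 30, 7]
push(2) -> [30, 27, 30, 7, 2]
push(7) -> [30, 27, 30, 7, 2, 7]
Final stack (bottom to top): [30, 27, 30, 7, 2, 7]


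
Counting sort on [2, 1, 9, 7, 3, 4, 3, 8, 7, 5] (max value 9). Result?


Count array: [0, 1, 1, 2, 1, 1, 0, 2, 1, 1]
Reconstruct: [1, 2, 3, 3, 4, 5, 7, 7, 8, 9]


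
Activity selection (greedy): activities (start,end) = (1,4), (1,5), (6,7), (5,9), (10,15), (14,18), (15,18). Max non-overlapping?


Greedy: pick earliest-ending, then skip overlaps.
Selected (4 activities): [(1, 4), (6, 7), (10, 15), (15, 18)]


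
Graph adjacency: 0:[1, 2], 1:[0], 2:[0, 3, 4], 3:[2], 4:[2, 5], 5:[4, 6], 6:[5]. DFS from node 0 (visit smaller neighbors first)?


DFS stack-based: start with [0]
Visit order: [0, 1, 2, 3, 4, 5, 6]


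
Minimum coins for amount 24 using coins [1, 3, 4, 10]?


dp[0]=0; dp[i]=1+min(dp[i-c] for c in coins)
...dp[19]=4, dp[20]=2, dp[21]=3, dp[22]=4, dp[23]=3, dp[24]=3
Minimum coins for 24 = 3


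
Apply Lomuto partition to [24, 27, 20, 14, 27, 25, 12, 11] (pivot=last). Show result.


Elements <= 11 go left of pivot.
Result: [11, 27, 20, 14, 27, 25, 12, 24], pivot at index 0


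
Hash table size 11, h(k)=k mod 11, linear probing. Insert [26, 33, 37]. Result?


Insertions: 26->slot 4; 33->slot 0; 37->slot 5
Table: [33, None, None, None, 26, 37, None, None, None, None, None]


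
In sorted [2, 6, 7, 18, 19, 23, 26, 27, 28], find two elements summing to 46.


Two pointers: lo=0, hi=8
Found pair: (18, 28) summing to 46


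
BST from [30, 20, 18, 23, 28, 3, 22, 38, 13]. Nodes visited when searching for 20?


BST root = 30
Search for 20: compare at each node
Path: [30, 20]


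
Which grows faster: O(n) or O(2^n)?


linear grows slower than exponential
O(n) is asymptotically smaller; O(2^n) grows faster


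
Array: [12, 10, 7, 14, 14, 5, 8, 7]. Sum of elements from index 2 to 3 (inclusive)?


Prefix sums: [0, 12, 22, 29, 43, 57, 62, 70, 77]
Sum[2..3] = prefix[4] - prefix[2] = 43 - 22 = 21


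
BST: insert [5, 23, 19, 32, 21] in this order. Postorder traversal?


Root = 5; build tree by BST insertion.
Postorder traversal: [21, 19, 32, 23, 5]


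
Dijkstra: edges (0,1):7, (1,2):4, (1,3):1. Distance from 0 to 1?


Dijkstra from 0:
Distances: {0: 0, 1: 7, 2: 11, 3: 8}
Shortest distance to 1 = 7, path = [0, 1]


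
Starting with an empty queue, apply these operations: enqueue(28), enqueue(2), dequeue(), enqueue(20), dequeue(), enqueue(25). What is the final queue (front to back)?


enqueue(28) -> [28]
enqueue(2) -> [28, 2]
dequeue() returns 28 -> [2]
enqueue(20) -> [2, 20]
dequeue() returns 2 -> [20]
enqueue(25) -> [20, 25]
Final queue (front to back): [20, 25]


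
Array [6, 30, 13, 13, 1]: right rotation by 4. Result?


Right rotate by 4: [30, 13, 13, 1, 6]


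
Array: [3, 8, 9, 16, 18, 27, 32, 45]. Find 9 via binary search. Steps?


Search for 9:
[0,7] mid=3 arr[3]=16
[0,2] mid=1 arr[1]=8
[2,2] mid=2 arr[2]=9
Total: 3 comparisons


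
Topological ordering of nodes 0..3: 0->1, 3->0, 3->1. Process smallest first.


Kahn's algorithm, process smallest node first
Order: [2, 3, 0, 1]


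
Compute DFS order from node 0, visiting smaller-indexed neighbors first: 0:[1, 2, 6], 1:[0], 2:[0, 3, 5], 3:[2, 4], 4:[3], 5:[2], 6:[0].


DFS stack-based: start with [0]
Visit order: [0, 1, 2, 3, 4, 5, 6]


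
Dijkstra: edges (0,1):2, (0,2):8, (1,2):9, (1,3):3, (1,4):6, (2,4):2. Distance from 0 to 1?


Dijkstra from 0:
Distances: {0: 0, 1: 2, 2: 8, 3: 5, 4: 8}
Shortest distance to 1 = 2, path = [0, 1]


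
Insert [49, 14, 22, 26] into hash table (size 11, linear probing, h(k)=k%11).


Insertions: 49->slot 5; 14->slot 3; 22->slot 0; 26->slot 4
Table: [22, None, None, 14, 26, 49, None, None, None, None, None]


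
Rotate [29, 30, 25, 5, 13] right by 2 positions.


Right rotate by 2: [5, 13, 29, 30, 25]


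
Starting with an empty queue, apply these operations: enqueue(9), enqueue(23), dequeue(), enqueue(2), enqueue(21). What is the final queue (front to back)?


enqueue(9) -> [9]
enqueue(23) -> [9, 23]
dequeue() returns 9 -> [23]
enqueue(2) -> [23, 2]
enqueue(21) -> [23, 2, 21]
Final queue (front to back): [23, 2, 21]


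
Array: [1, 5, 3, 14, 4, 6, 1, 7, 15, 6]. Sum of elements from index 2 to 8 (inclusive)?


Prefix sums: [0, 1, 6, 9, 23, 27, 33, 34, 41, 56, 62]
Sum[2..8] = prefix[9] - prefix[2] = 56 - 6 = 50


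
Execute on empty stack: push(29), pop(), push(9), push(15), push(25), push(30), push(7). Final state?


push(29) -> [29]
pop() returns 29 -> []
push(9) -> [9]
push(15) -> [9, 15]
push(25) -> [9, 15, 25]
push(30) -> [9, 15, 25, 30]
push(7) -> [9, 15, 25, 30, 7]
Final stack (bottom to top): [9, 15, 25, 30, 7]


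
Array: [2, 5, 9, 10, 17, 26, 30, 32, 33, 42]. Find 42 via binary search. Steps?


Search for 42:
[0,9] mid=4 arr[4]=17
[5,9] mid=7 arr[7]=32
[8,9] mid=8 arr[8]=33
[9,9] mid=9 arr[9]=42
Total: 4 comparisons


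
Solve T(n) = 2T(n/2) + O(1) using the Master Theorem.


a=2, b=2, c=0. log_2(2)=1 > c=0. Case 1: O(n^log_b(a)) = O(n)
Complexity: O(n)


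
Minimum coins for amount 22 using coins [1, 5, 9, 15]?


dp[0]=0; dp[i]=1+min(dp[i-c] for c in coins)
...dp[17]=3, dp[18]=2, dp[19]=3, dp[20]=2, dp[21]=3, dp[22]=4
Minimum coins for 22 = 4


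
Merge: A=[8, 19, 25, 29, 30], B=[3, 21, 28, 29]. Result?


Compare heads, take smaller each step.
Merged: [3, 8, 19, 21, 25, 28, 29, 29, 30]


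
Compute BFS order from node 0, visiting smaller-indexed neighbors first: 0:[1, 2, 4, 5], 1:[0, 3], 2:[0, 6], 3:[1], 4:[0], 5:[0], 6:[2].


BFS queue: start with [0]
Visit order: [0, 1, 2, 4, 5, 3, 6]


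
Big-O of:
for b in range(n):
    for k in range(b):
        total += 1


Per nesting level: O(n) * O(n) [triangular over b] = O(n^2)
Complexity: O(n^2)


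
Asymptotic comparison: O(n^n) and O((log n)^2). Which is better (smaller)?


polylogarithmic grows slower than n^n
O((log n)^2) is asymptotically smaller; O(n^n) grows faster


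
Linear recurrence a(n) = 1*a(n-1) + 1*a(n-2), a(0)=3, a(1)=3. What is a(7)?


Build bottom-up:
...a(5)=24, a(6)=39, a(7)=1*39+1*24=63


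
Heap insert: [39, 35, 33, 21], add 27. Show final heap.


Append 27: [39, 35, 33, 21, 27]
Bubble up: no swaps needed
Result: [39, 35, 33, 21, 27]


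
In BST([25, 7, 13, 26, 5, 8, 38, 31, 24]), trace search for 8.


BST root = 25
Search for 8: compare at each node
Path: [25, 7, 13, 8]


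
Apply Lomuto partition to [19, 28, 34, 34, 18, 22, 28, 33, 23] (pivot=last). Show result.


Elements <= 23 go left of pivot.
Result: [19, 18, 22, 23, 28, 34, 28, 33, 34], pivot at index 3


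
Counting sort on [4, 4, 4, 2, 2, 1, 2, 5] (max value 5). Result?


Count array: [0, 1, 3, 0, 3, 1]
Reconstruct: [1, 2, 2, 2, 4, 4, 4, 5]


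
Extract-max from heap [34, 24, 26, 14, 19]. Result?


Max = 34
Replace root with last, heapify down
Resulting heap: [26, 24, 19, 14]


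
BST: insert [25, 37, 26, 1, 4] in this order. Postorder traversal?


Root = 25; build tree by BST insertion.
Postorder traversal: [4, 1, 26, 37, 25]


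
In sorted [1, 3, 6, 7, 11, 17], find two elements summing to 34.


Two pointers: lo=0, hi=5
No pair sums to 34


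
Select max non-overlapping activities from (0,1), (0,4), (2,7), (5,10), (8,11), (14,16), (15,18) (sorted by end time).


Greedy: pick earliest-ending, then skip overlaps.
Selected (4 activities): [(0, 1), (2, 7), (8, 11), (14, 16)]


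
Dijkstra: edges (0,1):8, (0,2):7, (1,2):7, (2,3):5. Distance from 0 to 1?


Dijkstra from 0:
Distances: {0: 0, 1: 8, 2: 7, 3: 12}
Shortest distance to 1 = 8, path = [0, 1]


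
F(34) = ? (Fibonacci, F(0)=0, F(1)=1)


F(n)=F(n-1)+F(n-2)
...F(32)=2178309, F(33)=3524578, F(34)=5702887


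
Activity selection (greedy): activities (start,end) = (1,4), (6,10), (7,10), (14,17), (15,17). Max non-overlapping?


Greedy: pick earliest-ending, then skip overlaps.
Selected (3 activities): [(1, 4), (6, 10), (14, 17)]


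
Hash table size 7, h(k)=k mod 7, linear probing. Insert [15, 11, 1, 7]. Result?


Insertions: 15->slot 1; 11->slot 4; 1->slot 2; 7->slot 0
Table: [7, 15, 1, None, 11, None, None]


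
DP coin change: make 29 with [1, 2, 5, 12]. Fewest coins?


dp[0]=0; dp[i]=1+min(dp[i-c] for c in coins)
...dp[24]=2, dp[25]=3, dp[26]=3, dp[27]=4, dp[28]=4, dp[29]=3
Minimum coins for 29 = 3


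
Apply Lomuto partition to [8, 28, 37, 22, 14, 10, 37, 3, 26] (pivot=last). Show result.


Elements <= 26 go left of pivot.
Result: [8, 22, 14, 10, 3, 26, 37, 37, 28], pivot at index 5


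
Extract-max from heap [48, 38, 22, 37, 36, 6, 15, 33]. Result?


Max = 48
Replace root with last, heapify down
Resulting heap: [38, 37, 22, 33, 36, 6, 15]


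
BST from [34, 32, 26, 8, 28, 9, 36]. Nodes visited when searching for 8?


BST root = 34
Search for 8: compare at each node
Path: [34, 32, 26, 8]


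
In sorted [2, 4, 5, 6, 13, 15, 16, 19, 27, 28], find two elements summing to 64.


Two pointers: lo=0, hi=9
No pair sums to 64


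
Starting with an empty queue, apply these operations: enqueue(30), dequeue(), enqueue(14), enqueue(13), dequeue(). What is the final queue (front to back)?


enqueue(30) -> [30]
dequeue() returns 30 -> []
enqueue(14) -> [14]
enqueue(13) -> [14, 13]
dequeue() returns 14 -> [13]
Final queue (front to back): [13]


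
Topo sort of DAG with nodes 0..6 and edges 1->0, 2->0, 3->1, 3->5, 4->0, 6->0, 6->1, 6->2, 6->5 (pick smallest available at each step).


Kahn's algorithm, process smallest node first
Order: [3, 4, 6, 1, 2, 0, 5]


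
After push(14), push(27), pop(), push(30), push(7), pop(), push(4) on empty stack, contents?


push(14) -> [14]
push(27) -> [14, 27]
pop() returns 27 -> [14]
push(30) -> [14, 30]
push(7) -> [14, 30, 7]
pop() returns 7 -> [14, 30]
push(4) -> [14, 30, 4]
Final stack (bottom to top): [14, 30, 4]


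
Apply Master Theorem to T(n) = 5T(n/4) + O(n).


a=5, b=4, c=1. log_4(5)=1.161 > c=1. Case 1: O(n^log_b(a)) = O(n^1.161)
Complexity: O(n^1.161)


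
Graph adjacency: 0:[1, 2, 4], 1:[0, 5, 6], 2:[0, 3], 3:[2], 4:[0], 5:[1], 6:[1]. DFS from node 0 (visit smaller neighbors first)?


DFS stack-based: start with [0]
Visit order: [0, 1, 5, 6, 2, 3, 4]


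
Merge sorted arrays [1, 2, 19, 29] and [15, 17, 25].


Compare heads, take smaller each step.
Merged: [1, 2, 15, 17, 19, 25, 29]


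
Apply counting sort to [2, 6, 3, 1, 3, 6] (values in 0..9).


Count array: [0, 1, 1, 2, 0, 0, 2, 0, 0, 0]
Reconstruct: [1, 2, 3, 3, 6, 6]


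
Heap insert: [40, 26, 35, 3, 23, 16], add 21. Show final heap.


Append 21: [40, 26, 35, 3, 23, 16, 21]
Bubble up: no swaps needed
Result: [40, 26, 35, 3, 23, 16, 21]


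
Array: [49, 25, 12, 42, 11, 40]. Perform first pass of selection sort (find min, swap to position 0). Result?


After one pass: [11, 25, 12, 42, 49, 40]


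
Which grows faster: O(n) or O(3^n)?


linear grows slower than exponential (base 3)
O(n) is asymptotically smaller; O(3^n) grows faster


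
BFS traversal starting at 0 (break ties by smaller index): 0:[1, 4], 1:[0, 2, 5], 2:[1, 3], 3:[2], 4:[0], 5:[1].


BFS queue: start with [0]
Visit order: [0, 1, 4, 2, 5, 3]


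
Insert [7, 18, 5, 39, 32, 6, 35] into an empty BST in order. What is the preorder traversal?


Root = 7; build tree by BST insertion.
Preorder traversal: [7, 5, 6, 18, 39, 32, 35]


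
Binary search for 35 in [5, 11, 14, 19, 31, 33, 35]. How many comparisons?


Search for 35:
[0,6] mid=3 arr[3]=19
[4,6] mid=5 arr[5]=33
[6,6] mid=6 arr[6]=35
Total: 3 comparisons


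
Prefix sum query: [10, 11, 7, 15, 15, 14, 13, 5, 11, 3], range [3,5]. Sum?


Prefix sums: [0, 10, 21, 28, 43, 58, 72, 85, 90, 101, 104]
Sum[3..5] = prefix[6] - prefix[3] = 72 - 28 = 44


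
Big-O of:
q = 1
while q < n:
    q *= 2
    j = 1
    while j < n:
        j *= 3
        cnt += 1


Per nesting level: O(log n) * O(log n) = O((log n)^2)
Complexity: O((log n)^2)


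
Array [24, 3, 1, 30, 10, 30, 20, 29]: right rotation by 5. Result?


Right rotate by 5: [30, 10, 30, 20, 29, 24, 3, 1]


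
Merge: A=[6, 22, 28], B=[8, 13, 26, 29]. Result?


Compare heads, take smaller each step.
Merged: [6, 8, 13, 22, 26, 28, 29]


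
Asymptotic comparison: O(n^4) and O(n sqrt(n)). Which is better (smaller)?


n^1.5 grows slower than quartic
O(n sqrt(n)) is asymptotically smaller; O(n^4) grows faster


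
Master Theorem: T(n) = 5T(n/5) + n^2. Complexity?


a=5, b=5, c=2. log_5(5)=1 < c=2. Case 3: O(n^c) = O(n^2)
Complexity: O(n^2)


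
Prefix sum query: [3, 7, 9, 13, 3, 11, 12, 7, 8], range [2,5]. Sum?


Prefix sums: [0, 3, 10, 19, 32, 35, 46, 58, 65, 73]
Sum[2..5] = prefix[6] - prefix[2] = 46 - 10 = 36


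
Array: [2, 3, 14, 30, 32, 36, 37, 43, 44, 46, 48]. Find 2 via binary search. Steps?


Search for 2:
[0,10] mid=5 arr[5]=36
[0,4] mid=2 arr[2]=14
[0,1] mid=0 arr[0]=2
Total: 3 comparisons


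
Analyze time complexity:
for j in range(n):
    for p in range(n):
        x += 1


Per nesting level: O(n) * O(n) = O(n^2)
Complexity: O(n^2)


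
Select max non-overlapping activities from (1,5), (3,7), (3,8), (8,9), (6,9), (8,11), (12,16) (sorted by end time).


Greedy: pick earliest-ending, then skip overlaps.
Selected (3 activities): [(1, 5), (8, 9), (12, 16)]


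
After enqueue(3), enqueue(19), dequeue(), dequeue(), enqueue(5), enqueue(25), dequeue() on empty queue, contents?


enqueue(3) -> [3]
enqueue(19) -> [3, 19]
dequeue() returns 3 -> [19]
dequeue() returns 19 -> []
enqueue(5) -> [5]
enqueue(25) -> [5, 25]
dequeue() returns 5 -> [25]
Final queue (front to back): [25]


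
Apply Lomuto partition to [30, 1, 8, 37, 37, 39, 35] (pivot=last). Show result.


Elements <= 35 go left of pivot.
Result: [30, 1, 8, 35, 37, 39, 37], pivot at index 3


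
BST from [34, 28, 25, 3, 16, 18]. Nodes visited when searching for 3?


BST root = 34
Search for 3: compare at each node
Path: [34, 28, 25, 3]


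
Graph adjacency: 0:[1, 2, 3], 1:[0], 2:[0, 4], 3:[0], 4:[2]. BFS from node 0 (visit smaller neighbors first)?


BFS queue: start with [0]
Visit order: [0, 1, 2, 3, 4]


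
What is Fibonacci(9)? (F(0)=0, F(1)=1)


F(n)=F(n-1)+F(n-2)
...F(7)=13, F(8)=21, F(9)=34


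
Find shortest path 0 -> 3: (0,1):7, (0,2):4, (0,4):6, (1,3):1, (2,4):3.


Dijkstra from 0:
Distances: {0: 0, 1: 7, 2: 4, 3: 8, 4: 6}
Shortest distance to 3 = 8, path = [0, 1, 3]


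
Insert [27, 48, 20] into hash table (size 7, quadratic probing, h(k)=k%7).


Insertions: 27->slot 6; 48->slot 0; 20->slot 3
Table: [48, None, None, 20, None, None, 27]


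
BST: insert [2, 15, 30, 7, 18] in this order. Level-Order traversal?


Root = 2; build tree by BST insertion.
Level-Order traversal: [2, 15, 7, 30, 18]


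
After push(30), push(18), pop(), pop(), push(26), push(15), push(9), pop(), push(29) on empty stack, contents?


push(30) -> [30]
push(18) -> [30, 18]
pop() returns 18 -> [30]
pop() returns 30 -> []
push(26) -> [26]
push(15) -> [26, 15]
push(9) -> [26, 15, 9]
pop() returns 9 -> [26, 15]
push(29) -> [26, 15, 29]
Final stack (bottom to top): [26, 15, 29]


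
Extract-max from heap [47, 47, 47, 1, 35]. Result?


Max = 47
Replace root with last, heapify down
Resulting heap: [47, 35, 47, 1]


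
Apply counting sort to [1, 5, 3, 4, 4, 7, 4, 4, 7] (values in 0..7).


Count array: [0, 1, 0, 1, 4, 1, 0, 2]
Reconstruct: [1, 3, 4, 4, 4, 4, 5, 7, 7]


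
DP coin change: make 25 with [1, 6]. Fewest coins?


dp[0]=0; dp[i]=1+min(dp[i-c] for c in coins)
...dp[20]=5, dp[21]=6, dp[22]=7, dp[23]=8, dp[24]=4, dp[25]=5
Minimum coins for 25 = 5


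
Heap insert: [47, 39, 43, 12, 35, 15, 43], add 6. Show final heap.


Append 6: [47, 39, 43, 12, 35, 15, 43, 6]
Bubble up: no swaps needed
Result: [47, 39, 43, 12, 35, 15, 43, 6]


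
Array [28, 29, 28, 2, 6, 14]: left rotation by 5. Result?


Left rotate by 5: [14, 28, 29, 28, 2, 6]


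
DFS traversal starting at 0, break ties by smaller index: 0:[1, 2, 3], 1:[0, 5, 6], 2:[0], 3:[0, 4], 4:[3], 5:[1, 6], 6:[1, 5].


DFS stack-based: start with [0]
Visit order: [0, 1, 5, 6, 2, 3, 4]


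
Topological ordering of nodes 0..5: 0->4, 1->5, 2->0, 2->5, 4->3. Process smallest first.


Kahn's algorithm, process smallest node first
Order: [1, 2, 0, 4, 3, 5]


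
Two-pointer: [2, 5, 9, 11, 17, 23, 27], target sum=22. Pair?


Two pointers: lo=0, hi=6
Found pair: (5, 17) summing to 22


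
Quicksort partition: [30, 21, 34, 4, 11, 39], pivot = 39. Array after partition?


Elements <= 39 go left of pivot.
Result: [30, 21, 34, 4, 11, 39], pivot at index 5


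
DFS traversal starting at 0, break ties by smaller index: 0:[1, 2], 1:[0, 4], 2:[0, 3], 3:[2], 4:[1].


DFS stack-based: start with [0]
Visit order: [0, 1, 4, 2, 3]


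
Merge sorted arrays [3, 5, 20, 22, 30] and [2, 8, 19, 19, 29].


Compare heads, take smaller each step.
Merged: [2, 3, 5, 8, 19, 19, 20, 22, 29, 30]


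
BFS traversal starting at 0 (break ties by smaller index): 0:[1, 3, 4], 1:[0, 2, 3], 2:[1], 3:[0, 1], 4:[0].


BFS queue: start with [0]
Visit order: [0, 1, 3, 4, 2]


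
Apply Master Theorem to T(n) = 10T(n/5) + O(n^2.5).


a=10, b=5, c=2.5. log_5(10)=1.431 < c=2.5. Case 3: O(n^c) = O(n^2.500)
Complexity: O(n^2.500)


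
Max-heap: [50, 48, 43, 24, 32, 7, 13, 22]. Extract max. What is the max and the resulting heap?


Max = 50
Replace root with last, heapify down
Resulting heap: [48, 32, 43, 24, 22, 7, 13]


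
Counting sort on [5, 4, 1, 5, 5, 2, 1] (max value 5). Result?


Count array: [0, 2, 1, 0, 1, 3]
Reconstruct: [1, 1, 2, 4, 5, 5, 5]


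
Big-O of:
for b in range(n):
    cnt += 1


Per nesting level: O(n) = O(n)
Complexity: O(n)


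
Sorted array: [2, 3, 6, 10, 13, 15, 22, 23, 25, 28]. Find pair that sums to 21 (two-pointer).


Two pointers: lo=0, hi=9
Found pair: (6, 15) summing to 21


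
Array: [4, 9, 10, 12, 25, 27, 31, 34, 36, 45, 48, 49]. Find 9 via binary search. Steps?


Search for 9:
[0,11] mid=5 arr[5]=27
[0,4] mid=2 arr[2]=10
[0,1] mid=0 arr[0]=4
[1,1] mid=1 arr[1]=9
Total: 4 comparisons


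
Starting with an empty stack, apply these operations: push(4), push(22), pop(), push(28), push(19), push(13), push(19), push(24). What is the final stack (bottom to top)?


push(4) -> [4]
push(22) -> [4, 22]
pop() returns 22 -> [4]
push(28) -> [4, 28]
push(19) -> [4, 28, 19]
push(13) -> [4, 28, 19, 13]
push(19) -> [4, 28, 19, 13, 19]
push(24) -> [4, 28, 19, 13, 19, 24]
Final stack (bottom to top): [4, 28, 19, 13, 19, 24]


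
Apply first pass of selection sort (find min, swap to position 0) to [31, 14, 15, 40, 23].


After one pass: [14, 31, 15, 40, 23]


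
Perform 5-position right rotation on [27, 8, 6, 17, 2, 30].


Right rotate by 5: [8, 6, 17, 2, 30, 27]


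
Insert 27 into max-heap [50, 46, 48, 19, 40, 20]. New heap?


Append 27: [50, 46, 48, 19, 40, 20, 27]
Bubble up: no swaps needed
Result: [50, 46, 48, 19, 40, 20, 27]


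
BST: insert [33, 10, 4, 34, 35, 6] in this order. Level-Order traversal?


Root = 33; build tree by BST insertion.
Level-Order traversal: [33, 10, 34, 4, 35, 6]


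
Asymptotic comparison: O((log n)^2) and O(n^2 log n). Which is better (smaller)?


polylogarithmic grows slower than n^2 log n
O((log n)^2) is asymptotically smaller; O(n^2 log n) grows faster


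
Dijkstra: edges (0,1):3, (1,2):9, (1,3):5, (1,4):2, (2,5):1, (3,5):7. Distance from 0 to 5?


Dijkstra from 0:
Distances: {0: 0, 1: 3, 2: 12, 3: 8, 4: 5, 5: 13}
Shortest distance to 5 = 13, path = [0, 1, 2, 5]


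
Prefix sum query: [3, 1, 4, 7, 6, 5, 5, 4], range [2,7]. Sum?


Prefix sums: [0, 3, 4, 8, 15, 21, 26, 31, 35]
Sum[2..7] = prefix[8] - prefix[2] = 35 - 4 = 31
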